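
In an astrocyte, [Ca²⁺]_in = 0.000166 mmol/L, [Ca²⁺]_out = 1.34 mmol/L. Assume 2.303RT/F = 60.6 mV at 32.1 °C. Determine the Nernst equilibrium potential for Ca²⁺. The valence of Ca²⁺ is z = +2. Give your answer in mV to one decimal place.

E = (60.6/z) · log₁₀([Ca²⁺]_out/[Ca²⁺]_in) with z = +2.
= (60.6/2) · log₁₀(1.34/0.000166) = 30.30 · log₁₀(8072)
= 30.30 · (3.9070) = 118.38 mV

118.4 mV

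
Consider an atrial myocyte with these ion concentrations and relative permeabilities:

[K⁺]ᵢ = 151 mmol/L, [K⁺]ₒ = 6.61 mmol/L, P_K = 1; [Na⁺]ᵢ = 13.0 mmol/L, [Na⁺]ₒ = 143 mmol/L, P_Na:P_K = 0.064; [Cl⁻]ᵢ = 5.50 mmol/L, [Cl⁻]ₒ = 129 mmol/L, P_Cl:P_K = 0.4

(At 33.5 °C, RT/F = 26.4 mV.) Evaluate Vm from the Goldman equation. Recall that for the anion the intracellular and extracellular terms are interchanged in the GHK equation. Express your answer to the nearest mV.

Vm = 26.4 · ln[(Σ P·[cation]ₒ + Σ P·[anion]ᵢ) / (Σ P·[cation]ᵢ + Σ P·[anion]ₒ)]
Numerator = 1×6.61 + 0.064×143 + 0.4×5.50 = 17.96
Denominator = 1×151 + 0.064×13.0 + 0.4×129 = 203.4
Vm = 26.4 · ln(0.088295) = 26.4 × (-2.4271) = -64.07 mV

-64 mV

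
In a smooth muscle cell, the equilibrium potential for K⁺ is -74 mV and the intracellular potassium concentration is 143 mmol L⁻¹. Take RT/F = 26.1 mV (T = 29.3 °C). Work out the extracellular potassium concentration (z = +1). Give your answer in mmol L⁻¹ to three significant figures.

8.39 mmol L⁻¹

Nernst: E = (26.1/1) · ln([out]/[in]), so ln([out]/[in]) = -74.0 × 1 / 26.1 = -2.8352.
[out]/[in] = e^(-2.8352) = 0.0587.
[out] = 0.0587 × 143 = 8.395 mmol L⁻¹.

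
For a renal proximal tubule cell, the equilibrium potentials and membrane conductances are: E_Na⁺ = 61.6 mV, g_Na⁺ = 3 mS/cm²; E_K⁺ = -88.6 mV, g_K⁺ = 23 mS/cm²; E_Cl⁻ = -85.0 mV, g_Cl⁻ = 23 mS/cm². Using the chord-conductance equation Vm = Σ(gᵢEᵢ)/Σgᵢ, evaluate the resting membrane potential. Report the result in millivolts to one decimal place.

Σ gᵢEᵢ = 3·(61.6) + 23·(-88.6) + 23·(-85.0) = -3808.00
Σ gᵢ = 3 + 23 + 23 = 49
Vm = -3808.00 / 49 = -77.71 mV

-77.7 mV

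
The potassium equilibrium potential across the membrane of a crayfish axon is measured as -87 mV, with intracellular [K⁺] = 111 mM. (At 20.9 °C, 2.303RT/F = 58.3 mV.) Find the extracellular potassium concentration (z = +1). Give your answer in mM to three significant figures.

Nernst: E = (58.3/1) · log₁₀([out]/[in]), so log₁₀([out]/[in]) = -87.0 × 1 / 58.3 = -1.4923.
[out]/[in] = 10^(-1.4923) = 0.03219.
[out] = 0.03219 × 111 = 3.573 mM.

3.57 mM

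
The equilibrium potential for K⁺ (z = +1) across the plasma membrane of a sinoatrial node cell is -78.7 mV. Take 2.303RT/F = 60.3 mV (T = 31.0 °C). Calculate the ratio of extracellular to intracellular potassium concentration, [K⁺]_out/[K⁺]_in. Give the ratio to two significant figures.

log₁₀([out]/[in]) = E·z/(60.3) = -78.7 × 1 / 60.3 = -1.3051
[out]/[in] = 10^(-1.3051) = 0.04953

0.050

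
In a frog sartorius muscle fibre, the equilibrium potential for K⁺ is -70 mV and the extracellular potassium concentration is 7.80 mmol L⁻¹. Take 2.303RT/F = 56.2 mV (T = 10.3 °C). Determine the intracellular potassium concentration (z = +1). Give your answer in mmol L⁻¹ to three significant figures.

137 mmol L⁻¹

Nernst: E = (56.2/1) · log₁₀([out]/[in]), so log₁₀([out]/[in]) = -70.0 × 1 / 56.2 = -1.2456.
[out]/[in] = 10^(-1.2456) = 0.05681.
[in] = 7.80 / 0.05681 = 137.3 mmol L⁻¹.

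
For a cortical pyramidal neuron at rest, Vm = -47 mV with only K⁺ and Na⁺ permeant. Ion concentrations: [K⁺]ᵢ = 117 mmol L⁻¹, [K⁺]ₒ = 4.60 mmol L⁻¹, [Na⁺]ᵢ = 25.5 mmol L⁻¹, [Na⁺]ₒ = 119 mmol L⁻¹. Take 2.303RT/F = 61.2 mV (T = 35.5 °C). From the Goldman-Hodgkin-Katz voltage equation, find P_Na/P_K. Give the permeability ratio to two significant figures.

Let α = P_Na/P_K. GHK: Vm = 61.2·log₁₀[(Kₒ + α·Naₒ)/(Kᵢ + α·Naᵢ)].
10^(Vm/61.2) = 10^(-47.0/61.2) = 0.17062
So 0.17062·(Kᵢ + α·Naᵢ) = Kₒ + α·Naₒ → α = (0.17062·117.0 − 4.6) / (119.0 − 0.17062·25.5)
α = (19.96 − 4.6) / (119.0 − 4.351) = 15.36/114.6 = 0.134

0.13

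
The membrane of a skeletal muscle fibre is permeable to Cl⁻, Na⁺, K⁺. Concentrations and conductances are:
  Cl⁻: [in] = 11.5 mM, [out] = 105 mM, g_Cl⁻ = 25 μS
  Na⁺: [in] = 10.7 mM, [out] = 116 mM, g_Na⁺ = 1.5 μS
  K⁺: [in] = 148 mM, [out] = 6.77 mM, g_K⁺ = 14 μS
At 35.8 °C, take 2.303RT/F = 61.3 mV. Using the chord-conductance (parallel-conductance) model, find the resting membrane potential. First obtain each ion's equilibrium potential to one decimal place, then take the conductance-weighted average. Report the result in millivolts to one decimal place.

-62.4 mV

E_Cl⁻ = (61.3/-1)·log₁₀(105/11.5) = -58.9 mV
E_Na⁺ = (61.3/1)·log₁₀(116/10.7) = 63.5 mV
E_K⁺ = (61.3/1)·log₁₀(6.77/148) = -82.1 mV
Vm = (Σ gᵢEᵢ)/(Σ gᵢ) = (25·-58.9 + 1.5·63.5 + 14·-82.1) / (25 + 1.5 + 14)
= -2526.65 / 40.5 = -62.39 mV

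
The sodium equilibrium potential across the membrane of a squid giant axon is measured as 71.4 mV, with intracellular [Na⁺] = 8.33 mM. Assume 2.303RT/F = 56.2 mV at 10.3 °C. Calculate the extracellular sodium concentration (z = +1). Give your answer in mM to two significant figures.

Nernst: E = (56.2/1) · log₁₀([out]/[in]), so log₁₀([out]/[in]) = 71.4 × 1 / 56.2 = 1.2705.
[out]/[in] = 10^(1.2705) = 18.64.
[out] = 18.64 × 8.33 = 155.3 mM.

160 mM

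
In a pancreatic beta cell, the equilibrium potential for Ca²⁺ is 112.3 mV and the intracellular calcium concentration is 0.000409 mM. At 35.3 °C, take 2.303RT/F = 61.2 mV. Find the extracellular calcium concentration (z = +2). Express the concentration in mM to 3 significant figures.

1.91 mM

Nernst: E = (61.2/2) · log₁₀([out]/[in]), so log₁₀([out]/[in]) = 112.3 × 2 / 61.2 = 3.6699.
[out]/[in] = 10^(3.6699) = 4677.
[out] = 4677 × 0.000409 = 1.913 mM.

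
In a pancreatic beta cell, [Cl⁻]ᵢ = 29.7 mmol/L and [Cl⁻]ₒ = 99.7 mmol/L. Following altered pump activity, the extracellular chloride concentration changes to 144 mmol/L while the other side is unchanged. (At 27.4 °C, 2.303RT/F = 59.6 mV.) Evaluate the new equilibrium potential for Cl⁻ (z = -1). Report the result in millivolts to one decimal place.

After the shift: [Cl⁻]_out = 144, [Cl⁻]_in = 29.7 mmol/L.
E_new = (59.6/-1)·log₁₀(144/29.7) = -59.60 · (0.6856) = -40.86 mV

-40.9 mV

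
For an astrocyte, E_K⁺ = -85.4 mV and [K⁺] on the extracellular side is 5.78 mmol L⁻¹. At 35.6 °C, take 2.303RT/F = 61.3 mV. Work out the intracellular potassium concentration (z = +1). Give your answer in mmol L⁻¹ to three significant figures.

Nernst: E = (61.3/1) · log₁₀([out]/[in]), so log₁₀([out]/[in]) = -85.4 × 1 / 61.3 = -1.3931.
[out]/[in] = 10^(-1.3931) = 0.04044.
[in] = 5.78 / 0.04044 = 142.9 mmol L⁻¹.

143 mmol L⁻¹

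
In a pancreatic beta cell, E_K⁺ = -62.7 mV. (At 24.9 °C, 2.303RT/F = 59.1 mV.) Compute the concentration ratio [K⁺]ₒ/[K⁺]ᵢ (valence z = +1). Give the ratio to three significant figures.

log₁₀([out]/[in]) = E·z/(59.1) = -62.7 × 1 / 59.1 = -1.0609
[out]/[in] = 10^(-1.0609) = 0.08691

0.0869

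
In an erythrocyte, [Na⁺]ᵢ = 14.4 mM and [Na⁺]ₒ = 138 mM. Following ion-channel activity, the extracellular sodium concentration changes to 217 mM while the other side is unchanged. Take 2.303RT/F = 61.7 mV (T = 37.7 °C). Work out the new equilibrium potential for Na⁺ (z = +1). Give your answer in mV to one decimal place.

72.7 mV

After the shift: [Na⁺]_out = 217, [Na⁺]_in = 14.4 mM.
E_new = (61.7/1)·log₁₀(217/14.4) = 61.70 · (1.1781) = 72.69 mV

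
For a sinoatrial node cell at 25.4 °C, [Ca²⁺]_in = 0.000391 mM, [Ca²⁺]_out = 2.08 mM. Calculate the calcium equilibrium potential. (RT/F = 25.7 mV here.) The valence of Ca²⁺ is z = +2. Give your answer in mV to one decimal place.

E = (25.7/z) · ln([Ca²⁺]_out/[Ca²⁺]_in) with z = +2.
= (25.7/2) · ln(2.08/0.000391) = 12.85 · ln(5320)
= 12.85 · (8.5792) = 110.24 mV

110.2 mV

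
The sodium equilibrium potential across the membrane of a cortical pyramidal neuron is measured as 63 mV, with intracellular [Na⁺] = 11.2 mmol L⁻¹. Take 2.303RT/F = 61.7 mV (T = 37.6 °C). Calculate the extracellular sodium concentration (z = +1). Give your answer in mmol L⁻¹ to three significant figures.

Nernst: E = (61.7/1) · log₁₀([out]/[in]), so log₁₀([out]/[in]) = 63.0 × 1 / 61.7 = 1.0211.
[out]/[in] = 10^(1.0211) = 10.5.
[out] = 10.5 × 11.2 = 117.6 mmol L⁻¹.

118 mmol L⁻¹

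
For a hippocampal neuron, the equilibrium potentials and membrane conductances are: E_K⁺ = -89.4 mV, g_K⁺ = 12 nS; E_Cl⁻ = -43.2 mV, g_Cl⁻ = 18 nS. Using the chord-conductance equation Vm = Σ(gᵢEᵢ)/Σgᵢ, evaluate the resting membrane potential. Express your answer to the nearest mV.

Σ gᵢEᵢ = 12·(-89.4) + 18·(-43.2) = -1850.40
Σ gᵢ = 12 + 18 = 30
Vm = -1850.40 / 30 = -61.68 mV

-62 mV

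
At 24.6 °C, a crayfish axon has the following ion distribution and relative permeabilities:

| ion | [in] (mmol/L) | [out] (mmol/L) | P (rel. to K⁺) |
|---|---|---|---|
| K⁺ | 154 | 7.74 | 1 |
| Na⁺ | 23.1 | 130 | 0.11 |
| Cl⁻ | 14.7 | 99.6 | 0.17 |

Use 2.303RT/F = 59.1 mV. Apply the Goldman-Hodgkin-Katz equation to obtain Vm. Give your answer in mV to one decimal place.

-50.2 mV

Vm = 59.1 · log₁₀[(Σ P·[cation]ₒ + Σ P·[anion]ᵢ) / (Σ P·[cation]ᵢ + Σ P·[anion]ₒ)]
Numerator = 1×7.74 + 0.11×130 + 0.17×14.7 = 24.54
Denominator = 1×154 + 0.11×23.1 + 0.17×99.6 = 173.5
Vm = 59.1 · log₁₀(0.14146) = 59.1 × (-0.8494) = -50.20 mV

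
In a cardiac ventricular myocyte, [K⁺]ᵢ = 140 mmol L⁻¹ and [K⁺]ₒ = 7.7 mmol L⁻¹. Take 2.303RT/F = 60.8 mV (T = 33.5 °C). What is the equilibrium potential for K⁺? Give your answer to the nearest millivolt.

E = (60.8/z) · log₁₀([K⁺]_out/[K⁺]_in) with z = +1.
= (60.8/1) · log₁₀(7.7/140) = 60.80 · log₁₀(0.055)
= 60.80 · (-1.2596) = -76.59 mV

-77 mV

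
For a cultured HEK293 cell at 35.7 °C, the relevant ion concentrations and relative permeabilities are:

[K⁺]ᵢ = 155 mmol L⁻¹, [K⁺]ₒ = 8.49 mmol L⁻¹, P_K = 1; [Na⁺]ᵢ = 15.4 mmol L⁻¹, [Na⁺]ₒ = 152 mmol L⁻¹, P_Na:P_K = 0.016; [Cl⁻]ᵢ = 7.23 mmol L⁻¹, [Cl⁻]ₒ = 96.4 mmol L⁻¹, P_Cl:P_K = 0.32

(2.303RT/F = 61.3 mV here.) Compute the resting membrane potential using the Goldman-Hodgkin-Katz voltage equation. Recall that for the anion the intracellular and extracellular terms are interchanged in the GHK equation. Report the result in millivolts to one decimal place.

Vm = 61.3 · log₁₀[(Σ P·[cation]ₒ + Σ P·[anion]ᵢ) / (Σ P·[cation]ᵢ + Σ P·[anion]ₒ)]
Numerator = 1×8.49 + 0.016×152 + 0.32×7.23 = 13.24
Denominator = 1×155 + 0.016×15.4 + 0.32×96.4 = 186.1
Vm = 61.3 · log₁₀(0.071123) = 61.3 × (-1.1480) = -70.37 mV

-70.4 mV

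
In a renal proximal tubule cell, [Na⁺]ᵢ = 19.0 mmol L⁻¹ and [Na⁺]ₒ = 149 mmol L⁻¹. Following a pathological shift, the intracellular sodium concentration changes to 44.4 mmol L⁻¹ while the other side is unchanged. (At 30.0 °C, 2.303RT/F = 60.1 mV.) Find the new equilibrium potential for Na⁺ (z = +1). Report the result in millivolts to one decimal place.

31.6 mV

After the shift: [Na⁺]_out = 149, [Na⁺]_in = 44.4 mmol L⁻¹.
E_new = (60.1/1)·log₁₀(149/44.4) = 60.10 · (0.5258) = 31.60 mV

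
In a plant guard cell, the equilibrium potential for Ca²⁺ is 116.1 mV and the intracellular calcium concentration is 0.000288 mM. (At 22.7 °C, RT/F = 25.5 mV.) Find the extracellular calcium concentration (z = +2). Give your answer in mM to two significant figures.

2.6 mM

Nernst: E = (25.5/2) · ln([out]/[in]), so ln([out]/[in]) = 116.1 × 2 / 25.5 = 9.1059.
[out]/[in] = e^(9.1059) = 9008.
[out] = 9008 × 0.000288 = 2.594 mM.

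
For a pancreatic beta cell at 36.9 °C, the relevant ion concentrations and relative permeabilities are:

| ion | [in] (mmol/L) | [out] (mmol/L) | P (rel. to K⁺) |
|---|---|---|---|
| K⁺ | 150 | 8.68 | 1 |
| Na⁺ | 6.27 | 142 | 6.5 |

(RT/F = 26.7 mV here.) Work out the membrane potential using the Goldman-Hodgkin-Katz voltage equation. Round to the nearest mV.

Vm = 26.7 · ln[(Σ P·[cation]ₒ + Σ P·[anion]ᵢ) / (Σ P·[cation]ᵢ + Σ P·[anion]ₒ)]
Numerator = 1×8.68 + 6.5×142 = 931.7
Denominator = 1×150 + 6.5×6.27 = 190.8
Vm = 26.7 · ln(4.8842) = 26.7 × (1.5860) = 42.35 mV

42 mV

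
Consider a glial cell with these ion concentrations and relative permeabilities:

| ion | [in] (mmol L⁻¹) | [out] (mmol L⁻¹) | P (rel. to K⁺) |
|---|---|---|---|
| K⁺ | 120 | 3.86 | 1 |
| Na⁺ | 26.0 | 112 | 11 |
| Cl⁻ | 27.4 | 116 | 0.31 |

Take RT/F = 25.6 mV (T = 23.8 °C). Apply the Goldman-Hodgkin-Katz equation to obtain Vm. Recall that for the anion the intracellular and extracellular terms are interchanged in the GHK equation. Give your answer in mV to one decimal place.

26.5 mV

Vm = 25.6 · ln[(Σ P·[cation]ₒ + Σ P·[anion]ᵢ) / (Σ P·[cation]ᵢ + Σ P·[anion]ₒ)]
Numerator = 1×3.86 + 11×112 + 0.31×27.4 = 1244
Denominator = 1×120 + 11×26.0 + 0.31×116 = 442
Vm = 25.6 · ln(2.8155) = 25.6 × (1.0352) = 26.50 mV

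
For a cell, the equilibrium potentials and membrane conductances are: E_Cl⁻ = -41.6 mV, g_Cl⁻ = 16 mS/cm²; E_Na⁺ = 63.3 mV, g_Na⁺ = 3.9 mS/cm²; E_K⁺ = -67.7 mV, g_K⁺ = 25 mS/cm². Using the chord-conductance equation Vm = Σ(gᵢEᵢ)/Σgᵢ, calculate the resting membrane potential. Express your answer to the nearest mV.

-47 mV

Σ gᵢEᵢ = 16·(-41.6) + 3.9·(63.3) + 25·(-67.7) = -2111.23
Σ gᵢ = 16 + 3.9 + 25 = 44.9
Vm = -2111.23 / 44.9 = -47.02 mV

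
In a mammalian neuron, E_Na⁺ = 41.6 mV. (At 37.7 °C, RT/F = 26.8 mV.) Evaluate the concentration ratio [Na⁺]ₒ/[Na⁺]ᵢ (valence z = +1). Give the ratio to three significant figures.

4.72

ln([out]/[in]) = E·z/(26.8) = 41.6 × 1 / 26.8 = 1.5522
[out]/[in] = e^(1.5522) = 4.722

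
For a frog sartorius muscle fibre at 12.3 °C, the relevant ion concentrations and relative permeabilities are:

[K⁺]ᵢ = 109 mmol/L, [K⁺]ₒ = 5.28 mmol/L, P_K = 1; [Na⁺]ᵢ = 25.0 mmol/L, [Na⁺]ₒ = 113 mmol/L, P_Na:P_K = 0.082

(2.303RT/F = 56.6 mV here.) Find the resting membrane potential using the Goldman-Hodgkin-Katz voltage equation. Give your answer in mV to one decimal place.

-50.0 mV

Vm = 56.6 · log₁₀[(Σ P·[cation]ₒ + Σ P·[anion]ᵢ) / (Σ P·[cation]ᵢ + Σ P·[anion]ₒ)]
Numerator = 1×5.28 + 0.082×113 = 14.55
Denominator = 1×109 + 0.082×25.0 = 111
Vm = 56.6 · log₁₀(0.13099) = 56.6 × (-0.8828) = -49.97 mV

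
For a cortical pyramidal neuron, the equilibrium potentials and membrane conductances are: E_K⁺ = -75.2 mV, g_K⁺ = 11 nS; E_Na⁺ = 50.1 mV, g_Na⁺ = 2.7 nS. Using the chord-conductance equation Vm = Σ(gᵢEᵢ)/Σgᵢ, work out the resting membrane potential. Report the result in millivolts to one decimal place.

-50.5 mV

Σ gᵢEᵢ = 11·(-75.2) + 2.7·(50.1) = -691.93
Σ gᵢ = 11 + 2.7 = 13.7
Vm = -691.93 / 13.7 = -50.51 mV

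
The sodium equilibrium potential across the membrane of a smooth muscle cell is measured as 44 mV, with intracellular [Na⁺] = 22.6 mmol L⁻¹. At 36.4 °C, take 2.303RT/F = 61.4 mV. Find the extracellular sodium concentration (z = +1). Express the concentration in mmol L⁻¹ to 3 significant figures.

Nernst: E = (61.4/1) · log₁₀([out]/[in]), so log₁₀([out]/[in]) = 44.0 × 1 / 61.4 = 0.7166.
[out]/[in] = 10^(0.7166) = 5.207.
[out] = 5.207 × 22.6 = 117.7 mmol L⁻¹.

118 mmol L⁻¹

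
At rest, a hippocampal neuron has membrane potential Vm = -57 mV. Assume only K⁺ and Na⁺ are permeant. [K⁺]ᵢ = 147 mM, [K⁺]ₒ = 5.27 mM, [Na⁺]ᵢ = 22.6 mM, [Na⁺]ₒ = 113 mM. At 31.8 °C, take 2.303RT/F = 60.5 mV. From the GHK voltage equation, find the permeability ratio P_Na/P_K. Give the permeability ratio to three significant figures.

Let α = P_Na/P_K. GHK: Vm = 60.5·log₁₀[(Kₒ + α·Naₒ)/(Kᵢ + α·Naᵢ)].
10^(Vm/60.5) = 10^(-57.0/60.5) = 0.11425
So 0.11425·(Kᵢ + α·Naᵢ) = Kₒ + α·Naₒ → α = (0.11425·147.0 − 5.27) / (113.0 − 0.11425·22.6)
α = (16.79 − 5.27) / (113.0 − 2.582) = 11.52/110.4 = 0.1044

0.104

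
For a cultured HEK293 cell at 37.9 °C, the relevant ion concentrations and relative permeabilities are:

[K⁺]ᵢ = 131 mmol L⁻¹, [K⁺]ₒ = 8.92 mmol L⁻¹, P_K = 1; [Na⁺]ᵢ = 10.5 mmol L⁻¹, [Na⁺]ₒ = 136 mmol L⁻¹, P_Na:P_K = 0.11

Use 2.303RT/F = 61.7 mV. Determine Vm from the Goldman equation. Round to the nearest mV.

Vm = 61.7 · log₁₀[(Σ P·[cation]ₒ + Σ P·[anion]ᵢ) / (Σ P·[cation]ᵢ + Σ P·[anion]ₒ)]
Numerator = 1×8.92 + 0.11×136 = 23.88
Denominator = 1×131 + 0.11×10.5 = 132.2
Vm = 61.7 · log₁₀(0.1807) = 61.7 × (-0.7430) = -45.85 mV

-46 mV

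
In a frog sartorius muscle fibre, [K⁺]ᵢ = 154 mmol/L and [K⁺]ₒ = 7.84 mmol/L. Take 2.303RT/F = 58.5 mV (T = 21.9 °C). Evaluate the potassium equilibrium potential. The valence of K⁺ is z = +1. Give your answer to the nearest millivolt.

E = (58.5/z) · log₁₀([K⁺]_out/[K⁺]_in) with z = +1.
= (58.5/1) · log₁₀(7.84/154) = 58.50 · log₁₀(0.05091)
= 58.50 · (-1.2932) = -75.65 mV

-76 mV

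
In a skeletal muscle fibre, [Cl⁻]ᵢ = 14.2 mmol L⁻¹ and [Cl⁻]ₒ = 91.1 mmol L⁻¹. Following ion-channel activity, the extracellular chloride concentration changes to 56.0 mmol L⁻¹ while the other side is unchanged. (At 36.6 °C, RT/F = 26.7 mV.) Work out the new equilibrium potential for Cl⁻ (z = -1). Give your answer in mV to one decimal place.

-36.6 mV

After the shift: [Cl⁻]_out = 56.0, [Cl⁻]_in = 14.2 mmol L⁻¹.
E_new = (26.7/-1)·ln(56.0/14.2) = -26.70 · (1.3721) = -36.64 mV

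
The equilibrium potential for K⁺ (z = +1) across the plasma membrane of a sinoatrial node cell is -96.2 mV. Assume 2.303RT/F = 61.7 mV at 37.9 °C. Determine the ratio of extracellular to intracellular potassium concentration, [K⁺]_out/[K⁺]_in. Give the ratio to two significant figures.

log₁₀([out]/[in]) = E·z/(61.7) = -96.2 × 1 / 61.7 = -1.5592
[out]/[in] = 10^(-1.5592) = 0.0276

0.028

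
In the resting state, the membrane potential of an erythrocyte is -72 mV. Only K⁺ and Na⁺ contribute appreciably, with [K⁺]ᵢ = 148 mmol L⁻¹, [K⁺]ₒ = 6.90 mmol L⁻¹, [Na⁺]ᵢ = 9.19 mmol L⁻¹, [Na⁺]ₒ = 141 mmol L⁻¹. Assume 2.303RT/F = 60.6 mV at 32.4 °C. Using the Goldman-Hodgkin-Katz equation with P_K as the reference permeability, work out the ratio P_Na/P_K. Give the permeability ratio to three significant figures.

0.0192

Let α = P_Na/P_K. GHK: Vm = 60.6·log₁₀[(Kₒ + α·Naₒ)/(Kᵢ + α·Naᵢ)].
10^(Vm/60.6) = 10^(-72.0/60.6) = 0.064846
So 0.064846·(Kᵢ + α·Naᵢ) = Kₒ + α·Naₒ → α = (0.064846·148.0 − 6.9) / (141.0 − 0.064846·9.19)
α = (9.597 − 6.9) / (141.0 − 0.5959) = 2.697/140.4 = 0.01921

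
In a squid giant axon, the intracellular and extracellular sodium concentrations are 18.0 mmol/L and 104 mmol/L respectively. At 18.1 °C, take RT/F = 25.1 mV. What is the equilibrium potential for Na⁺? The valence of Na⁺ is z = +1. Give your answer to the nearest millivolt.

44 mV

E = (25.1/z) · ln([Na⁺]_out/[Na⁺]_in) with z = +1.
= (25.1/1) · ln(104/18.0) = 25.10 · ln(5.778)
= 25.10 · (1.7540) = 44.03 mV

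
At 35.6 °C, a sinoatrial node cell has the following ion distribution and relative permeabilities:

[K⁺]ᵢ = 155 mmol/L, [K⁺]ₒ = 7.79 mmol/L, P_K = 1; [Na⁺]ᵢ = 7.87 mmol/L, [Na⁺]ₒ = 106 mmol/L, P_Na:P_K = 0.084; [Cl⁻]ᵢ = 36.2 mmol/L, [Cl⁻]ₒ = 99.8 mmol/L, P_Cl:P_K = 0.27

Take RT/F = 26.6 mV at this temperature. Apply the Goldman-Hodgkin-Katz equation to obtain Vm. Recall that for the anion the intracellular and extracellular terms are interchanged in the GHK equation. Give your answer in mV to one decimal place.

Vm = 26.6 · ln[(Σ P·[cation]ₒ + Σ P·[anion]ᵢ) / (Σ P·[cation]ᵢ + Σ P·[anion]ₒ)]
Numerator = 1×7.79 + 0.084×106 + 0.27×36.2 = 26.47
Denominator = 1×155 + 0.084×7.87 + 0.27×99.8 = 182.6
Vm = 26.6 · ln(0.14495) = 26.6 × (-1.9314) = -51.38 mV

-51.4 mV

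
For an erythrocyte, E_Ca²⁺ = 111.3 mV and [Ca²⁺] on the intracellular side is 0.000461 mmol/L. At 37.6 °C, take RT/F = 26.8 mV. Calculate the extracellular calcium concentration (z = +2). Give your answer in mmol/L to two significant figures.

1.9 mmol/L

Nernst: E = (26.8/2) · ln([out]/[in]), so ln([out]/[in]) = 111.3 × 2 / 26.8 = 8.3060.
[out]/[in] = e^(8.3060) = 4048.
[out] = 4048 × 0.000461 = 1.866 mmol/L.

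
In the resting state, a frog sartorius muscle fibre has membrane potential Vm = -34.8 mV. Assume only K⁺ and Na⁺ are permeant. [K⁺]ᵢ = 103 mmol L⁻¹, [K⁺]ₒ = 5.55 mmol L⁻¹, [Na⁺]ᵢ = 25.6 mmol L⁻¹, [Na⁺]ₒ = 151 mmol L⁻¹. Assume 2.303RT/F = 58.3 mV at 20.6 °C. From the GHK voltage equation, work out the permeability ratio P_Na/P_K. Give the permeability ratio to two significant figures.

Let α = P_Na/P_K. GHK: Vm = 58.3·log₁₀[(Kₒ + α·Naₒ)/(Kᵢ + α·Naᵢ)].
10^(Vm/58.3) = 10^(-34.8/58.3) = 0.25298
So 0.25298·(Kᵢ + α·Naᵢ) = Kₒ + α·Naₒ → α = (0.25298·103.0 − 5.55) / (151.0 − 0.25298·25.6)
α = (26.06 − 5.55) / (151.0 − 6.476) = 20.51/144.5 = 0.1419

0.14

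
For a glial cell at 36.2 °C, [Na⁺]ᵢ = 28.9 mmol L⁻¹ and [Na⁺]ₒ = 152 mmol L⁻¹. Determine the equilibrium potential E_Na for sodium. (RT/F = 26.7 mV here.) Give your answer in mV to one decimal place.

44.3 mV

E = (26.7/z) · ln([Na⁺]_out/[Na⁺]_in) with z = +1.
= (26.7/1) · ln(152/28.9) = 26.70 · ln(5.26)
= 26.70 · (1.6600) = 44.32 mV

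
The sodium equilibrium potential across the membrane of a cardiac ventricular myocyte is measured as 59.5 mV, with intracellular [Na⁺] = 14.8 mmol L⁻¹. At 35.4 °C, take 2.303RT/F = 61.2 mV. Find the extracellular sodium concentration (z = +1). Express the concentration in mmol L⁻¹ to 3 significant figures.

139 mmol L⁻¹

Nernst: E = (61.2/1) · log₁₀([out]/[in]), so log₁₀([out]/[in]) = 59.5 × 1 / 61.2 = 0.9722.
[out]/[in] = 10^(0.9722) = 9.38.
[out] = 9.38 × 14.8 = 138.8 mmol L⁻¹.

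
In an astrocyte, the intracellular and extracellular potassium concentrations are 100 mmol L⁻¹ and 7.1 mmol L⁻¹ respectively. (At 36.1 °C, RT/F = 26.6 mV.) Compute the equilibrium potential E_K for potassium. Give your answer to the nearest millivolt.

-70 mV

E = (26.6/z) · ln([K⁺]_out/[K⁺]_in) with z = +1.
= (26.6/1) · ln(7.1/100) = 26.60 · ln(0.071)
= 26.60 · (-2.6451) = -70.36 mV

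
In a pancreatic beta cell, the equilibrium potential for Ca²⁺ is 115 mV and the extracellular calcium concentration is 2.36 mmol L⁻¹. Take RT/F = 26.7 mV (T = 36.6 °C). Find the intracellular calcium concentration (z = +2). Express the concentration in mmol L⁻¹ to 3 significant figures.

0.000428 mmol L⁻¹

Nernst: E = (26.7/2) · ln([out]/[in]), so ln([out]/[in]) = 115.0 × 2 / 26.7 = 8.6142.
[out]/[in] = e^(8.6142) = 5510.
[in] = 2.36 / 5510 = 0.0004283 mmol L⁻¹.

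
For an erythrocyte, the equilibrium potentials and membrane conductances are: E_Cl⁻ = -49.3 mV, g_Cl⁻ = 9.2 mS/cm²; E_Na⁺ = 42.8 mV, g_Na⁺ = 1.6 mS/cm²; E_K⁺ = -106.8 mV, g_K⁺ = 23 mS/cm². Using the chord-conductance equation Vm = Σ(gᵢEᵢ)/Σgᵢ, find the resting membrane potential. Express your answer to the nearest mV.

Σ gᵢEᵢ = 9.2·(-49.3) + 1.6·(42.8) + 23·(-106.8) = -2841.48
Σ gᵢ = 9.2 + 1.6 + 23 = 33.8
Vm = -2841.48 / 33.8 = -84.07 mV

-84 mV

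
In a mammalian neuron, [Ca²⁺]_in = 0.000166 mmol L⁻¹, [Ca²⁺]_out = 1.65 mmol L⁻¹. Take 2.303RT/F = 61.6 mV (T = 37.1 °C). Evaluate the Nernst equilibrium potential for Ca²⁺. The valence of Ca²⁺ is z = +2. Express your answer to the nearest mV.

E = (61.6/z) · log₁₀([Ca²⁺]_out/[Ca²⁺]_in) with z = +2.
= (61.6/2) · log₁₀(1.65/0.000166) = 30.80 · log₁₀(9940)
= 30.80 · (3.9974) = 123.12 mV

123 mV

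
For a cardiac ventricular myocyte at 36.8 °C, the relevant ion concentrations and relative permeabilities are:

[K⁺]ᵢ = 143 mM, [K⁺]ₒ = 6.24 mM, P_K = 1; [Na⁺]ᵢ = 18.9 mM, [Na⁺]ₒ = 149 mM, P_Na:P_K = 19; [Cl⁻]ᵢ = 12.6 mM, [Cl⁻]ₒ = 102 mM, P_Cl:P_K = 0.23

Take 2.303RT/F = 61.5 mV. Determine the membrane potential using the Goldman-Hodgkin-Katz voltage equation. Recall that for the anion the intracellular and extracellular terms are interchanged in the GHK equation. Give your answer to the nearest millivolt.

Vm = 61.5 · log₁₀[(Σ P·[cation]ₒ + Σ P·[anion]ᵢ) / (Σ P·[cation]ᵢ + Σ P·[anion]ₒ)]
Numerator = 1×6.24 + 19×149 + 0.23×12.6 = 2840
Denominator = 1×143 + 19×18.9 + 0.23×102 = 525.6
Vm = 61.5 · log₁₀(5.404) = 61.5 × (0.7327) = 45.06 mV

45 mV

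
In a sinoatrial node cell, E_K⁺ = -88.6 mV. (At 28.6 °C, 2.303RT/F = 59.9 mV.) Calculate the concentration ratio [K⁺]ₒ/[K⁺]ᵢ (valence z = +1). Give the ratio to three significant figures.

0.0332

log₁₀([out]/[in]) = E·z/(59.9) = -88.6 × 1 / 59.9 = -1.4791
[out]/[in] = 10^(-1.4791) = 0.03318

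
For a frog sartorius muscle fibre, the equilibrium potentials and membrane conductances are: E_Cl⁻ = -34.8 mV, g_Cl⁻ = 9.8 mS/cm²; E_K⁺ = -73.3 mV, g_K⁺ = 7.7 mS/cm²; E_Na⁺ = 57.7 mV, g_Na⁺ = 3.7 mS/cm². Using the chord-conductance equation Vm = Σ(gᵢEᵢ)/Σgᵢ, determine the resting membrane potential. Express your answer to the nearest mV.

Σ gᵢEᵢ = 9.8·(-34.8) + 7.7·(-73.3) + 3.7·(57.7) = -691.96
Σ gᵢ = 9.8 + 7.7 + 3.7 = 21.2
Vm = -691.96 / 21.2 = -32.64 mV

-33 mV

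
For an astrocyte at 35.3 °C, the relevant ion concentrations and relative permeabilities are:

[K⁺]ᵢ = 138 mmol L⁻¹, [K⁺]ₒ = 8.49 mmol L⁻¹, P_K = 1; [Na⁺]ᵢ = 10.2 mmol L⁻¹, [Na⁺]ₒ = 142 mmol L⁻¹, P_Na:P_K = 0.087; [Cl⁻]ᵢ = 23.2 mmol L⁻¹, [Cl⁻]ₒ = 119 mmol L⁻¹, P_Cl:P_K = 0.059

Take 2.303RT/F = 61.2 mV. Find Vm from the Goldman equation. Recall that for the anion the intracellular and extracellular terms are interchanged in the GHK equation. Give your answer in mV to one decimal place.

-50.0 mV

Vm = 61.2 · log₁₀[(Σ P·[cation]ₒ + Σ P·[anion]ᵢ) / (Σ P·[cation]ᵢ + Σ P·[anion]ₒ)]
Numerator = 1×8.49 + 0.087×142 + 0.059×23.2 = 22.21
Denominator = 1×138 + 0.087×10.2 + 0.059×119 = 145.9
Vm = 61.2 · log₁₀(0.15224) = 61.2 × (-0.8175) = -50.03 mV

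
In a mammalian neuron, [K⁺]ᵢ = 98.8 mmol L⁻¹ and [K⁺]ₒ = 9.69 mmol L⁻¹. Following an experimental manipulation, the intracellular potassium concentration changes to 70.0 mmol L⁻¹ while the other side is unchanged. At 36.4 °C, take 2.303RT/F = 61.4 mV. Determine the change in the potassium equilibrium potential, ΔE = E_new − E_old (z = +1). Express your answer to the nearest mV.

E_old = (61.4/1)·log₁₀(9.69/98.8) = -61.92 mV
E_new = (61.4/1)·log₁₀(9.69/70.0) = -52.73 mV
ΔE = -52.73 − (-61.92) = 9.19 mV

9 mV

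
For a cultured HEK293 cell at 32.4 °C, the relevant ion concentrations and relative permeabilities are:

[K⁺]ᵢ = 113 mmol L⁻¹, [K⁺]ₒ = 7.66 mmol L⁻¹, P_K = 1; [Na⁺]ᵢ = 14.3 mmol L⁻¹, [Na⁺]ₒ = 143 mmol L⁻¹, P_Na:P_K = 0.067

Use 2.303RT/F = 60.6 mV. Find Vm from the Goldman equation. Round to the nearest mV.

Vm = 60.6 · log₁₀[(Σ P·[cation]ₒ + Σ P·[anion]ᵢ) / (Σ P·[cation]ᵢ + Σ P·[anion]ₒ)]
Numerator = 1×7.66 + 0.067×143 = 17.24
Denominator = 1×113 + 0.067×14.3 = 114
Vm = 60.6 · log₁₀(0.15129) = 60.6 × (-0.8202) = -49.70 mV

-50 mV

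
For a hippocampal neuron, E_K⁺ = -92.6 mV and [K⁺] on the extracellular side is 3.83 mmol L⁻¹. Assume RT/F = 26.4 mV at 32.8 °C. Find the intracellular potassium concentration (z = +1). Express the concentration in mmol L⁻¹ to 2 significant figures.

130 mmol L⁻¹

Nernst: E = (26.4/1) · ln([out]/[in]), so ln([out]/[in]) = -92.6 × 1 / 26.4 = -3.5076.
[out]/[in] = e^(-3.5076) = 0.02997.
[in] = 3.83 / 0.02997 = 127.8 mmol L⁻¹.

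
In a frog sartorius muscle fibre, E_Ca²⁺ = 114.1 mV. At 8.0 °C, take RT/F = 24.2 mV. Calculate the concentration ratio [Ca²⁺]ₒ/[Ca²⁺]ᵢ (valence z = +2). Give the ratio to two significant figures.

12000

ln([out]/[in]) = E·z/(24.2) = 114.1 × 2 / 24.2 = 9.4298
[out]/[in] = e^(9.4298) = 1.245e+04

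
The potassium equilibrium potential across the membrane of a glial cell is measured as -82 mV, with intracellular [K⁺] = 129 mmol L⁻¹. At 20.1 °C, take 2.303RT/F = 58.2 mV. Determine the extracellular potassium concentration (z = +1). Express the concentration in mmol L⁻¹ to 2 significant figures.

Nernst: E = (58.2/1) · log₁₀([out]/[in]), so log₁₀([out]/[in]) = -82.0 × 1 / 58.2 = -1.4089.
[out]/[in] = 10^(-1.4089) = 0.039.
[out] = 0.039 × 129 = 5.031 mmol L⁻¹.

5.0 mmol L⁻¹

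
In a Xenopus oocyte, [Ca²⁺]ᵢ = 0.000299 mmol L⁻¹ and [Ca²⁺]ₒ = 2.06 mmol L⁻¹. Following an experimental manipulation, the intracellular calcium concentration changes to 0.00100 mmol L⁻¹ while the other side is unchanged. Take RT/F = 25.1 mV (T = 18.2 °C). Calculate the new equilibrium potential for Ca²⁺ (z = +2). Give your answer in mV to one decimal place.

After the shift: [Ca²⁺]_out = 2.06, [Ca²⁺]_in = 0.00100 mmol L⁻¹.
E_new = (25.1/2)·ln(2.06/0.00100) = 12.55 · (7.6305) = 95.76 mV

95.8 mV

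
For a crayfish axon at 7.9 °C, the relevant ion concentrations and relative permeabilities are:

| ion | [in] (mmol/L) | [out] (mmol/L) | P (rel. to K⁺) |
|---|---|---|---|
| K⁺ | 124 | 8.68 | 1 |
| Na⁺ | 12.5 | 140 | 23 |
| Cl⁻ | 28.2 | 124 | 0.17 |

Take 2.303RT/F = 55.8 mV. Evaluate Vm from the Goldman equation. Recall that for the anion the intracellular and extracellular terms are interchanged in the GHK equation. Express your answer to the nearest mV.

49 mV

Vm = 55.8 · log₁₀[(Σ P·[cation]ₒ + Σ P·[anion]ᵢ) / (Σ P·[cation]ᵢ + Σ P·[anion]ₒ)]
Numerator = 1×8.68 + 23×140 + 0.17×28.2 = 3233
Denominator = 1×124 + 23×12.5 + 0.17×124 = 432.6
Vm = 55.8 · log₁₀(7.4749) = 55.8 × (0.8736) = 48.75 mV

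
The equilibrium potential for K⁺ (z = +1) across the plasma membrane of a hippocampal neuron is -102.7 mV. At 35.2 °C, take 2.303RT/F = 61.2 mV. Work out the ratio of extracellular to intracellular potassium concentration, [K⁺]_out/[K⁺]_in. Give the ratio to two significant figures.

0.021

log₁₀([out]/[in]) = E·z/(61.2) = -102.7 × 1 / 61.2 = -1.6781
[out]/[in] = 10^(-1.6781) = 0.02098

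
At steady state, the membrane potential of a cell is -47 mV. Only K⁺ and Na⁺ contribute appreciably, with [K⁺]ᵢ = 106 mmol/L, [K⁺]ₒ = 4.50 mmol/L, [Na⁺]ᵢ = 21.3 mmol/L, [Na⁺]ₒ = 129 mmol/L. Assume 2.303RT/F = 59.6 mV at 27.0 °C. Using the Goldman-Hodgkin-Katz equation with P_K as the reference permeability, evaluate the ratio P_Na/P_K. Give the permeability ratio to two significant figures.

Let α = P_Na/P_K. GHK: Vm = 59.6·log₁₀[(Kₒ + α·Naₒ)/(Kᵢ + α·Naᵢ)].
10^(Vm/59.6) = 10^(-47.0/59.6) = 0.16271
So 0.16271·(Kᵢ + α·Naᵢ) = Kₒ + α·Naₒ → α = (0.16271·106.0 − 4.5) / (129.0 − 0.16271·21.3)
α = (17.25 − 4.5) / (129.0 − 3.466) = 12.75/125.5 = 0.1015

0.10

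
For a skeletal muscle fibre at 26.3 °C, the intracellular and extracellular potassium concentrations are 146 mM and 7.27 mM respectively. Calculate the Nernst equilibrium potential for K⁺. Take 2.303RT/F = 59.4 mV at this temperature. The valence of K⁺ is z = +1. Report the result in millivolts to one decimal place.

E = (59.4/z) · log₁₀([K⁺]_out/[K⁺]_in) with z = +1.
= (59.4/1) · log₁₀(7.27/146) = 59.40 · log₁₀(0.04979)
= 59.40 · (-1.3028) = -77.39 mV

-77.4 mV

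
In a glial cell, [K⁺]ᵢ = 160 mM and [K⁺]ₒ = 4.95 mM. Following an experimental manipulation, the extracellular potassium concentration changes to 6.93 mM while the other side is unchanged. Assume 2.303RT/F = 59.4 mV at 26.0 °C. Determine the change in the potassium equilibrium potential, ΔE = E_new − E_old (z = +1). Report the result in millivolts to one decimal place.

E_old = (59.4/1)·log₁₀(4.95/160) = -89.67 mV
E_new = (59.4/1)·log₁₀(6.93/160) = -80.99 mV
ΔE = -80.99 − (-89.67) = 8.68 mV

8.7 mV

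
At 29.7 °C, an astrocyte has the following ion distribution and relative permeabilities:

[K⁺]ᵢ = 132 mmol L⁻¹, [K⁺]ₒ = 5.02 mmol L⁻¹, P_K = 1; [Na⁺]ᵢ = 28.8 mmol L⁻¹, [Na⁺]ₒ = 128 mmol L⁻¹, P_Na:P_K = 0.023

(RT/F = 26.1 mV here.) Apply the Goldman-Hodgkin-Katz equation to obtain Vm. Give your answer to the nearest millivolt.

-73 mV

Vm = 26.1 · ln[(Σ P·[cation]ₒ + Σ P·[anion]ᵢ) / (Σ P·[cation]ᵢ + Σ P·[anion]ₒ)]
Numerator = 1×5.02 + 0.023×128 = 7.964
Denominator = 1×132 + 0.023×28.8 = 132.7
Vm = 26.1 · ln(0.060032) = 26.1 × (-2.8129) = -73.42 mV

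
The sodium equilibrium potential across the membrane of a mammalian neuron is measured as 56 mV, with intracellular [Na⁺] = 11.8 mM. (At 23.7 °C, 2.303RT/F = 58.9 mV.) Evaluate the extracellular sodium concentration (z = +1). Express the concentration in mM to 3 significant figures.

Nernst: E = (58.9/1) · log₁₀([out]/[in]), so log₁₀([out]/[in]) = 56.0 × 1 / 58.9 = 0.9508.
[out]/[in] = 10^(0.9508) = 8.928.
[out] = 8.928 × 11.8 = 105.4 mM.

105 mM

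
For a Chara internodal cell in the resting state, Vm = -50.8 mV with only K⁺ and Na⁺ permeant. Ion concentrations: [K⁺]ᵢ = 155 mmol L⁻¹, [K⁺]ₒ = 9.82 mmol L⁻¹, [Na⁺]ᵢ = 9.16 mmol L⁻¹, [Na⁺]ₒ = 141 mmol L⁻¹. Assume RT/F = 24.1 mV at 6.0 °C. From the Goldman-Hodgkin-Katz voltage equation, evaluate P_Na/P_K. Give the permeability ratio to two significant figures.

Let α = P_Na/P_K. GHK: Vm = 24.1·ln[(Kₒ + α·Naₒ)/(Kᵢ + α·Naᵢ)].
e^(Vm/24.1) = e^(-50.8/24.1) = 0.12149
So 0.12149·(Kᵢ + α·Naᵢ) = Kₒ + α·Naₒ → α = (0.12149·155.0 − 9.82) / (141.0 − 0.12149·9.16)
α = (18.83 − 9.82) / (141.0 − 1.113) = 9.012/139.9 = 0.06442

0.064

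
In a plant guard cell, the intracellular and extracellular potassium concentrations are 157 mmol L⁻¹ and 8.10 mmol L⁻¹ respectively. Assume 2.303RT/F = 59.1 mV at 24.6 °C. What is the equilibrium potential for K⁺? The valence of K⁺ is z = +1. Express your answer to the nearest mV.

-76 mV

E = (59.1/z) · log₁₀([K⁺]_out/[K⁺]_in) with z = +1.
= (59.1/1) · log₁₀(8.10/157) = 59.10 · log₁₀(0.05159)
= 59.10 · (-1.2874) = -76.09 mV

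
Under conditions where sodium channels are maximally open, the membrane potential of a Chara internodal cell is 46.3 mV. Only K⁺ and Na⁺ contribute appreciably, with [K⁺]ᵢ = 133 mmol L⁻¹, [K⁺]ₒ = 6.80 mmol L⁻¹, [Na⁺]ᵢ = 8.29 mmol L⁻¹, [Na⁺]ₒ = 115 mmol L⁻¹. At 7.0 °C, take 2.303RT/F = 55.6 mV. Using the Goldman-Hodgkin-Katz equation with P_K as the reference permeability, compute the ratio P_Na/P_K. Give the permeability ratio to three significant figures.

Let α = P_Na/P_K. GHK: Vm = 55.6·log₁₀[(Kₒ + α·Naₒ)/(Kᵢ + α·Naᵢ)].
10^(Vm/55.6) = 10^(46.3/55.6) = 6.8035
So 6.8035·(Kᵢ + α·Naᵢ) = Kₒ + α·Naₒ → α = (6.8035·133.0 − 6.8) / (115.0 − 6.8035·8.29)
α = (904.9 − 6.8) / (115.0 − 56.4) = 898.1/58.6 = 15.33

15.3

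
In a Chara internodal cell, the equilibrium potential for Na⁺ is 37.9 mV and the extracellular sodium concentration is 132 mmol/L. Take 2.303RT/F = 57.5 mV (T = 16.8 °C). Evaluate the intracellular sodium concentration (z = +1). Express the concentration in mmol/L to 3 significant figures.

28.9 mmol/L

Nernst: E = (57.5/1) · log₁₀([out]/[in]), so log₁₀([out]/[in]) = 37.9 × 1 / 57.5 = 0.6591.
[out]/[in] = 10^(0.6591) = 4.562.
[in] = 132 / 4.562 = 28.94 mmol/L.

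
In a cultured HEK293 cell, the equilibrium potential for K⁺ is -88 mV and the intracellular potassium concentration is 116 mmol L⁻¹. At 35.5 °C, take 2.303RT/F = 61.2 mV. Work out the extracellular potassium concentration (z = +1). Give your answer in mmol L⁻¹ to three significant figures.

Nernst: E = (61.2/1) · log₁₀([out]/[in]), so log₁₀([out]/[in]) = -88.0 × 1 / 61.2 = -1.4379.
[out]/[in] = 10^(-1.4379) = 0.03648.
[out] = 0.03648 × 116 = 4.232 mmol L⁻¹.

4.23 mmol L⁻¹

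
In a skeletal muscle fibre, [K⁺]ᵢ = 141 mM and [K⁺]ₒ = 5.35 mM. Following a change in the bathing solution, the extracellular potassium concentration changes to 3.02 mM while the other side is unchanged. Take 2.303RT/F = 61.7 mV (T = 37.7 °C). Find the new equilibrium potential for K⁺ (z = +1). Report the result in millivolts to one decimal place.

-103.0 mV

After the shift: [K⁺]_out = 3.02, [K⁺]_in = 141 mM.
E_new = (61.7/1)·log₁₀(3.02/141) = 61.70 · (-1.6692) = -102.99 mV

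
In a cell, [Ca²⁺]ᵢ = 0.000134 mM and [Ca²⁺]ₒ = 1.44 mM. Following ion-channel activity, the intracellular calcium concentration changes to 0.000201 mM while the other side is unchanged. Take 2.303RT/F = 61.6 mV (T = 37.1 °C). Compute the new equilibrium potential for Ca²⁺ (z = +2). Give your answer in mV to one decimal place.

After the shift: [Ca²⁺]_out = 1.44, [Ca²⁺]_in = 0.000201 mM.
E_new = (61.6/2)·log₁₀(1.44/0.000201) = 30.80 · (3.8552) = 118.74 mV

118.7 mV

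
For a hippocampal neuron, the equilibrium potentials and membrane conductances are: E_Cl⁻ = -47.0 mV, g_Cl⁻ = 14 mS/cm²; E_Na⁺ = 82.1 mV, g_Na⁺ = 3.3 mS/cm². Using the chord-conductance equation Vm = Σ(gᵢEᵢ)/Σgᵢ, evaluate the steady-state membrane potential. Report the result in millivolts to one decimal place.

-22.4 mV

Σ gᵢEᵢ = 14·(-47.0) + 3.3·(82.1) = -387.07
Σ gᵢ = 14 + 3.3 = 17.3
Vm = -387.07 / 17.3 = -22.37 mV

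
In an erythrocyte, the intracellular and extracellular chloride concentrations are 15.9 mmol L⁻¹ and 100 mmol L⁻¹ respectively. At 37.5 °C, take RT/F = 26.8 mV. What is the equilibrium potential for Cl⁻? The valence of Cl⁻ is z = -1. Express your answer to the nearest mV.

E = (26.8/z) · ln([Cl⁻]_out/[Cl⁻]_in) with z = -1.
For an anion, dividing by z = -1 reverses the sign.
= (26.8/-1) · ln(100/15.9) = -26.80 · ln(6.289)
= -26.80 · (1.8389) = -49.28 mV

-49 mV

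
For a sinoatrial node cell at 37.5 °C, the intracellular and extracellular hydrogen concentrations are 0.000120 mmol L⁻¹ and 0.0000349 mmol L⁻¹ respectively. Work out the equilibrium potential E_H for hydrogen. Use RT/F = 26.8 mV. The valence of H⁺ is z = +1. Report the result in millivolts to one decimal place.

-33.1 mV

E = (26.8/z) · ln([H⁺]_out/[H⁺]_in) with z = +1.
= (26.8/1) · ln(0.0000349/0.000120) = 26.80 · ln(0.2908)
= 26.80 · (-1.2350) = -33.10 mV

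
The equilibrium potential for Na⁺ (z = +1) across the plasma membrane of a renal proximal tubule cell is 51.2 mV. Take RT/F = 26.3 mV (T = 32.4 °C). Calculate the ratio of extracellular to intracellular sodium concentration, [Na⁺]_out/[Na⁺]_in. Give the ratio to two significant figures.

ln([out]/[in]) = E·z/(26.3) = 51.2 × 1 / 26.3 = 1.9468
[out]/[in] = e^(1.9468) = 7.006

7.0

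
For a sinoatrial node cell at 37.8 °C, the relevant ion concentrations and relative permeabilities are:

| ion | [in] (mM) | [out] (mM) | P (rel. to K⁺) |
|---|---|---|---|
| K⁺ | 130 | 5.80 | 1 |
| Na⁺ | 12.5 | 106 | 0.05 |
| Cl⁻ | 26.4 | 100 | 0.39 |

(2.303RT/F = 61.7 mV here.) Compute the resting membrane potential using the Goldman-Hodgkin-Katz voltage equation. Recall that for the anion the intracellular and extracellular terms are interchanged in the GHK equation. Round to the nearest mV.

Vm = 61.7 · log₁₀[(Σ P·[cation]ₒ + Σ P·[anion]ᵢ) / (Σ P·[cation]ᵢ + Σ P·[anion]ₒ)]
Numerator = 1×5.80 + 0.05×106 + 0.39×26.4 = 21.4
Denominator = 1×130 + 0.05×12.5 + 0.39×100 = 169.6
Vm = 61.7 · log₁₀(0.12614) = 61.7 × (-0.8992) = -55.48 mV

-55 mV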